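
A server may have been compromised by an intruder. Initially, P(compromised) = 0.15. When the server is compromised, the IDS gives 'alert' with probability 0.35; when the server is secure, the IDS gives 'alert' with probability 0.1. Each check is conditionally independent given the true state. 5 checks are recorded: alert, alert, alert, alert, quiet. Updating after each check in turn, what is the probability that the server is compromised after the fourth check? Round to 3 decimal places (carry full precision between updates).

0.964

After 'alert': P(compromised) = 0.35·0.1500 / (0.35·0.1500 + 0.1·0.8500) ≈ 0.3818
After 'alert': P(compromised) = 0.35·0.3818 / (0.35·0.3818 + 0.1·0.6182) ≈ 0.6837
After 'alert': P(compromised) = 0.35·0.6837 / (0.35·0.6837 + 0.1·0.3163) ≈ 0.8833
After 'alert': P(compromised) = 0.35·0.8833 / (0.35·0.8833 + 0.1·0.1167) ≈ 0.9636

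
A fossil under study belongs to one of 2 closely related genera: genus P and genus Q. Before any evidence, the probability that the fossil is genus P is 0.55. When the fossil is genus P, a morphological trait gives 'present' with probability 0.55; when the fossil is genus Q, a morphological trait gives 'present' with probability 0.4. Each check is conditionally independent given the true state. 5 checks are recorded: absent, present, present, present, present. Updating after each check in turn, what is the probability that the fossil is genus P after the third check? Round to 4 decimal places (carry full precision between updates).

After 'absent': P(genus P) = 0.45·0.5500 / (0.45·0.5500 + 0.6·0.4500) ≈ 0.4783
After 'present': P(genus P) = 0.55·0.4783 / (0.55·0.4783 + 0.4·0.5217) ≈ 0.5576
After 'present': P(genus P) = 0.55·0.5576 / (0.55·0.5576 + 0.4·0.4424) ≈ 0.6341

0.6341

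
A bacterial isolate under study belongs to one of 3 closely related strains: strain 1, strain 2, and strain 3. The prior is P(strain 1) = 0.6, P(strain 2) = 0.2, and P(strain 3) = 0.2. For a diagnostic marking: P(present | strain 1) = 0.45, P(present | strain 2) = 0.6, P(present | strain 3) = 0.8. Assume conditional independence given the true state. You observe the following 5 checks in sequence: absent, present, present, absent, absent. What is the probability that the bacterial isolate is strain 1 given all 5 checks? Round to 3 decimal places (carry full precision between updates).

0.782

After 'absent': normaliser = 0.55·0.6000 + 0.4·0.2000 + 0.2·0.2000; P(strain 1) ≈ 0.7333, P(strain 2) ≈ 0.1778, P(strain 3) ≈ 0.0889
After 'present': normaliser = 0.45·0.7333 + 0.6·0.1778 + 0.8·0.0889; P(strain 1) ≈ 0.6499, P(strain 2) ≈ 0.2101, P(strain 3) ≈ 0.1400
After 'present': normaliser = 0.45·0.6499 + 0.6·0.2101 + 0.8·0.1400; P(strain 1) ≈ 0.5512, P(strain 2) ≈ 0.2376, P(strain 3) ≈ 0.2112
After 'absent': normaliser = 0.55·0.5512 + 0.4·0.2376 + 0.2·0.2112; P(strain 1) ≈ 0.6884, P(strain 2) ≈ 0.2158, P(strain 3) ≈ 0.0959
After 'absent': normaliser = 0.55·0.6884 + 0.4·0.2158 + 0.2·0.0959; P(strain 1) ≈ 0.7821, P(strain 2) ≈ 0.1783, P(strain 3) ≈ 0.0396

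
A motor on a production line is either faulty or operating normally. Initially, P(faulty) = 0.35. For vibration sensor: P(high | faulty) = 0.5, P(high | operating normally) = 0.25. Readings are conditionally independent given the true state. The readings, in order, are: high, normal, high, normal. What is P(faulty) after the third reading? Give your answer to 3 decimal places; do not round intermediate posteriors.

0.589

After 'high': P(faulty) = 0.5·0.3500 / (0.5·0.3500 + 0.25·0.6500) ≈ 0.5185
After 'normal': P(faulty) = 0.5·0.5185 / (0.5·0.5185 + 0.75·0.4815) ≈ 0.4179
After 'high': P(faulty) = 0.5·0.4179 / (0.5·0.4179 + 0.25·0.5821) ≈ 0.5895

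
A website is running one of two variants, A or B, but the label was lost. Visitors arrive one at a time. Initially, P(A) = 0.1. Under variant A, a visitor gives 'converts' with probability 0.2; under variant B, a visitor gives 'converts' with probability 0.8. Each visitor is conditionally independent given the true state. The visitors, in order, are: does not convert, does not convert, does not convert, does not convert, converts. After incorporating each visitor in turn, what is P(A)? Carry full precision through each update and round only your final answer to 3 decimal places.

After 'does not convert': P(A) = 0.8·0.1000 / (0.8·0.1000 + 0.2·0.9000) ≈ 0.3077
After 'does not convert': P(A) = 0.8·0.3077 / (0.8·0.3077 + 0.2·0.6923) ≈ 0.6400
After 'does not convert': P(A) = 0.8·0.6400 / (0.8·0.6400 + 0.2·0.3600) ≈ 0.8767
After 'does not convert': P(A) = 0.8·0.8767 / (0.8·0.8767 + 0.2·0.1233) ≈ 0.9660
After 'converts': P(A) = 0.2·0.9660 / (0.2·0.9660 + 0.8·0.0340) ≈ 0.8767

0.877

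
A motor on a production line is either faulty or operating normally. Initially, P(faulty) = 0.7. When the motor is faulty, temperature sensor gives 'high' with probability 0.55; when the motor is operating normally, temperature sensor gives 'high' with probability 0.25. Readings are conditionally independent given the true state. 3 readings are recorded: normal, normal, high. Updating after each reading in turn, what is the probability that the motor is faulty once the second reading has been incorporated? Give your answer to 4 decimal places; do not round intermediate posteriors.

After 'normal': P(faulty) = 0.45·0.7000 / (0.45·0.7000 + 0.75·0.3000) ≈ 0.5833
After 'normal': P(faulty) = 0.45·0.5833 / (0.45·0.5833 + 0.75·0.4167) ≈ 0.4565

0.4565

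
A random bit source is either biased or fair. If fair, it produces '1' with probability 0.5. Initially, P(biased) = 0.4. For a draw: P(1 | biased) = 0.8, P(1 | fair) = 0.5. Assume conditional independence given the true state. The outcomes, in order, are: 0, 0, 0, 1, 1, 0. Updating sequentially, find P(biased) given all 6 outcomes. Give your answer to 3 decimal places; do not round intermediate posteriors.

0.042

After '0': P(biased) = 0.2·0.4000 / (0.2·0.4000 + 0.5·0.6000) ≈ 0.2105
After '0': P(biased) = 0.2·0.2105 / (0.2·0.2105 + 0.5·0.7895) ≈ 0.0964
After '0': P(biased) = 0.2·0.0964 / (0.2·0.0964 + 0.5·0.9036) ≈ 0.0409
After '1': P(biased) = 0.8·0.0409 / (0.8·0.0409 + 0.5·0.9591) ≈ 0.0639
After '1': P(biased) = 0.8·0.0639 / (0.8·0.0639 + 0.5·0.9361) ≈ 0.0985
After '0': P(biased) = 0.2·0.0985 / (0.2·0.0985 + 0.5·0.9015) ≈ 0.0419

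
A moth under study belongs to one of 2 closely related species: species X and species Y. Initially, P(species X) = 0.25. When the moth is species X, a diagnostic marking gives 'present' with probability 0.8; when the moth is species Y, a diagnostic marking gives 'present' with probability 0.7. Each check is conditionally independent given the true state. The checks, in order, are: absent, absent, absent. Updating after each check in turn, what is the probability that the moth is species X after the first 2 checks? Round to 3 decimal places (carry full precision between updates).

0.129

Apply Bayes' rule sequentially, carrying P(species X) forward.
After 'absent': P(species X) = 0.2·0.2500 / (0.2·0.2500 + 0.3·0.7500) ≈ 0.1818
After 'absent': P(species X) = 0.2·0.1818 / (0.2·0.1818 + 0.3·0.8182) ≈ 0.1290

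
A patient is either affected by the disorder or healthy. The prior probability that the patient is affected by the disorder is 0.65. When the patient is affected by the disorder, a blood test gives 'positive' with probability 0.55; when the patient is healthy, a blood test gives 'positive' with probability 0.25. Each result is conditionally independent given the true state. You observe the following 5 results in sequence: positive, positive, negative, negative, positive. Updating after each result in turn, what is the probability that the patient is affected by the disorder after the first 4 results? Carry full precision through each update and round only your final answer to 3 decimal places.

After 'positive': P(affected) = 0.55·0.6500 / (0.55·0.6500 + 0.25·0.3500) ≈ 0.8034
After 'positive': P(affected) = 0.55·0.8034 / (0.55·0.8034 + 0.25·0.1966) ≈ 0.8999
After 'negative': P(affected) = 0.45·0.8999 / (0.45·0.8999 + 0.75·0.1001) ≈ 0.8436
After 'negative': P(affected) = 0.45·0.8436 / (0.45·0.8436 + 0.75·0.1564) ≈ 0.7639

0.764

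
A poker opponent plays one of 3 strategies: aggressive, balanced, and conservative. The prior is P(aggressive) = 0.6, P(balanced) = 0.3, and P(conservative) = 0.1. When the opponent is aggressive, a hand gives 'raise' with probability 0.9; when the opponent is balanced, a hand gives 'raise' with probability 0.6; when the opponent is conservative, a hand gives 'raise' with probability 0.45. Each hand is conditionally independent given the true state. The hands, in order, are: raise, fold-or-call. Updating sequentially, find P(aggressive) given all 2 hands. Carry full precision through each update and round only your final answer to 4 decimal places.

After 'raise': normaliser = 0.9·0.6000 + 0.6·0.3000 + 0.45·0.1000; P(aggressive) ≈ 0.7059, P(balanced) ≈ 0.2353, P(conservative) ≈ 0.0588
After 'fold-or-call': normaliser = 0.1·0.7059 + 0.4·0.2353 + 0.55·0.0588; P(aggressive) ≈ 0.3582, P(balanced) ≈ 0.4776, P(conservative) ≈ 0.1642

0.3582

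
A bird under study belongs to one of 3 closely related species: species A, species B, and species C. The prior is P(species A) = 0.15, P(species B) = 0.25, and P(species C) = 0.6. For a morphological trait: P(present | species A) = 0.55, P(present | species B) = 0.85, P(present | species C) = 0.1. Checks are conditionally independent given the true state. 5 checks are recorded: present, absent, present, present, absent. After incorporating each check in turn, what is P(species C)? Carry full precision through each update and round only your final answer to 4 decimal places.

0.0540

Each posterior becomes the prior for the next update.
After 'present': normaliser = 0.55·0.1500 + 0.85·0.2500 + 0.1·0.6000; P(species A) ≈ 0.2324, P(species B) ≈ 0.5986, P(species C) ≈ 0.1690
After 'absent': normaliser = 0.45·0.2324 + 0.15·0.5986 + 0.9·0.1690; P(species A) ≈ 0.3018, P(species B) ≈ 0.2591, P(species C) ≈ 0.4390
After 'present': normaliser = 0.55·0.3018 + 0.85·0.2591 + 0.1·0.4390; P(species A) ≈ 0.3859, P(species B) ≈ 0.5120, P(species C) ≈ 0.1021
After 'present': normaliser = 0.55·0.3859 + 0.85·0.5120 + 0.1·0.1021; P(species A) ≈ 0.3227, P(species B) ≈ 0.6618, P(species C) ≈ 0.0155
After 'absent': normaliser = 0.45·0.3227 + 0.15·0.6618 + 0.9·0.0155; P(species A) ≈ 0.5619, P(species B) ≈ 0.3841, P(species C) ≈ 0.0540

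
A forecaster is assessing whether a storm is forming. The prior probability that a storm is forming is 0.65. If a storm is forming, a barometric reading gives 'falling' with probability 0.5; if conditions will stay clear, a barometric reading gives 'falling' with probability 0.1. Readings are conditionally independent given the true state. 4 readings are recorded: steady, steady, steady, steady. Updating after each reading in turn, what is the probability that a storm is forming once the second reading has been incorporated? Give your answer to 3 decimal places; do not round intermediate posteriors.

Each posterior becomes the prior for the next update.
After 'steady': P(storm) = 0.5·0.6500 / (0.5·0.6500 + 0.9·0.3500) ≈ 0.5078
After 'steady': P(storm) = 0.5·0.5078 / (0.5·0.5078 + 0.9·0.4922) ≈ 0.3643

0.364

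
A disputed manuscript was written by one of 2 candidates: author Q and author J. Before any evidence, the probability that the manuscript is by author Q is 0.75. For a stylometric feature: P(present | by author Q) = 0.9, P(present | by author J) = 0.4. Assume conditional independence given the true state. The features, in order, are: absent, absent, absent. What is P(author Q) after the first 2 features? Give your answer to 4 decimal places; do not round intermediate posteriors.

After 'absent': P(author Q) = 0.1·0.7500 / (0.1·0.7500 + 0.6·0.2500) ≈ 0.3333
After 'absent': P(author Q) = 0.1·0.3333 / (0.1·0.3333 + 0.6·0.6667) ≈ 0.0769

0.0769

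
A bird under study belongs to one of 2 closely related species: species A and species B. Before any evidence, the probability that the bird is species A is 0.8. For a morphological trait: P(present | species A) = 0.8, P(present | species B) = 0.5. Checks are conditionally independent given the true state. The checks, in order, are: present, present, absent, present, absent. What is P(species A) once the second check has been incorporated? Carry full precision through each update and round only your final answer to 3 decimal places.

0.911

After 'present': P(species A) = 0.8·0.8000 / (0.8·0.8000 + 0.5·0.2000) ≈ 0.8649
After 'present': P(species A) = 0.8·0.8649 / (0.8·0.8649 + 0.5·0.1351) ≈ 0.9110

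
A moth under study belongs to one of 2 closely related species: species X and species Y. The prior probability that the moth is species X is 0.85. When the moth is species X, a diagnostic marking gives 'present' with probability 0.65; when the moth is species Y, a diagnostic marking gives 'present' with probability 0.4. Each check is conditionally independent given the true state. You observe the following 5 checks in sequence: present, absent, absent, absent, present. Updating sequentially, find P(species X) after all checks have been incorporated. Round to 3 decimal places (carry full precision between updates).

0.748

After 'present': P(species X) = 0.65·0.8500 / (0.65·0.8500 + 0.4·0.1500) ≈ 0.9020
After 'absent': P(species X) = 0.35·0.9020 / (0.35·0.9020 + 0.6·0.0980) ≈ 0.8431
After 'absent': P(species X) = 0.35·0.8431 / (0.35·0.8431 + 0.6·0.1569) ≈ 0.7581
After 'absent': P(species X) = 0.35·0.7581 / (0.35·0.7581 + 0.6·0.2419) ≈ 0.6464
After 'present': P(species X) = 0.65·0.6464 / (0.65·0.6464 + 0.4·0.3536) ≈ 0.7481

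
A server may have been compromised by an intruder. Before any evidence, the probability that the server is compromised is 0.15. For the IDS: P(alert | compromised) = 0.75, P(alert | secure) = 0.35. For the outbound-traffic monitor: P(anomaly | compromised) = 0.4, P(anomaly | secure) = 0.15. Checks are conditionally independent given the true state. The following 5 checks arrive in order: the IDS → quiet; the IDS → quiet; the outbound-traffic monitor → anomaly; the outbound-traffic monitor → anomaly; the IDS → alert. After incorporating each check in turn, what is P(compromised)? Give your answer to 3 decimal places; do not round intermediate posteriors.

0.285

After the IDS='quiet': P(compromised) = 0.25·0.1500 / (0.25·0.1500 + 0.65·0.8500) ≈ 0.0636
After the IDS='quiet': P(compromised) = 0.25·0.0636 / (0.25·0.0636 + 0.65·0.9364) ≈ 0.0254
After the outbound-traffic monitor='anomaly': P(compromised) = 0.4·0.0254 / (0.4·0.0254 + 0.15·0.9746) ≈ 0.0651
After the outbound-traffic monitor='anomaly': P(compromised) = 0.4·0.0651 / (0.4·0.0651 + 0.15·0.9349) ≈ 0.1566
After the IDS='alert': P(compromised) = 0.75·0.1566 / (0.75·0.1566 + 0.35·0.8434) ≈ 0.2846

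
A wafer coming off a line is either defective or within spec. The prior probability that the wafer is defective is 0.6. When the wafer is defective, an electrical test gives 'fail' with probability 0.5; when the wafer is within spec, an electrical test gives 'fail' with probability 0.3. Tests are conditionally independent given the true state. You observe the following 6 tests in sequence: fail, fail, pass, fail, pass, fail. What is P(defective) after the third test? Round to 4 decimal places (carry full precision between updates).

After 'fail': P(defective) = 0.5·0.6000 / (0.5·0.6000 + 0.3·0.4000) ≈ 0.7143
After 'fail': P(defective) = 0.5·0.7143 / (0.5·0.7143 + 0.3·0.2857) ≈ 0.8065
After 'pass': P(defective) = 0.5·0.8065 / (0.5·0.8065 + 0.7·0.1935) ≈ 0.7485

0.7485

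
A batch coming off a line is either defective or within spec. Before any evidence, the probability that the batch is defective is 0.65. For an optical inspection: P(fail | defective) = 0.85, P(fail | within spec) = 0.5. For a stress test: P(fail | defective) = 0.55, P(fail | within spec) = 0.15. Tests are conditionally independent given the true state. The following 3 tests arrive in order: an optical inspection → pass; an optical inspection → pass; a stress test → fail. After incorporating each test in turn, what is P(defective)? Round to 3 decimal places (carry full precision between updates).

Apply Bayes' rule sequentially, carrying P(defective) forward.
After an optical inspection='pass': P(defective) = 0.15·0.6500 / (0.15·0.6500 + 0.5·0.3500) ≈ 0.3578
After an optical inspection='pass': P(defective) = 0.15·0.3578 / (0.15·0.3578 + 0.5·0.6422) ≈ 0.1432
After a stress test='fail': P(defective) = 0.55·0.1432 / (0.55·0.1432 + 0.15·0.8568) ≈ 0.3800

0.380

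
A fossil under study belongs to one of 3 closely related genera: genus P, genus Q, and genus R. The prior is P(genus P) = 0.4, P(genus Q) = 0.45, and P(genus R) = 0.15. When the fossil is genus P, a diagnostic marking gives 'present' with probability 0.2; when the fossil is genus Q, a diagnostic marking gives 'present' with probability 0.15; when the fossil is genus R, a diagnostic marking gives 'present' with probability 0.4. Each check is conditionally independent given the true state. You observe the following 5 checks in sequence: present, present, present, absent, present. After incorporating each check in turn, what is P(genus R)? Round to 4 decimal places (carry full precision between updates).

0.7655

After 'present': normaliser = 0.2·0.4000 + 0.15·0.4500 + 0.4·0.1500; P(genus P) ≈ 0.3855, P(genus Q) ≈ 0.3253, P(genus R) ≈ 0.2892
After 'present': normaliser = 0.2·0.3855 + 0.15·0.3253 + 0.4·0.2892; P(genus P) ≈ 0.3192, P(genus Q) ≈ 0.2020, P(genus R) ≈ 0.4788
After 'present': normaliser = 0.2·0.3192 + 0.15·0.2020 + 0.4·0.4788; P(genus P) ≈ 0.2235, P(genus Q) ≈ 0.1061, P(genus R) ≈ 0.6704
After 'absent': normaliser = 0.8·0.2235 + 0.85·0.1061 + 0.6·0.6704; P(genus P) ≈ 0.2664, P(genus Q) ≈ 0.1343, P(genus R) ≈ 0.5993
After 'present': normaliser = 0.2·0.2664 + 0.15·0.1343 + 0.4·0.5993; P(genus P) ≈ 0.1701, P(genus Q) ≈ 0.0643, P(genus R) ≈ 0.7655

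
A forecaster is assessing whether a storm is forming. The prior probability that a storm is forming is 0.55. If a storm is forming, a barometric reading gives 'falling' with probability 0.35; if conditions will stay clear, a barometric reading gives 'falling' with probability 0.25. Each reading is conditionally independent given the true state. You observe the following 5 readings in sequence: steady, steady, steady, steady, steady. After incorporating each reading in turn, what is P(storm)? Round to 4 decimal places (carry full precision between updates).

Each posterior becomes the prior for the next update.
After 'steady': P(storm) = 0.65·0.5500 / (0.65·0.5500 + 0.75·0.4500) ≈ 0.5144
After 'steady': P(storm) = 0.65·0.5144 / (0.65·0.5144 + 0.75·0.4856) ≈ 0.4786
After 'steady': P(storm) = 0.65·0.4786 / (0.65·0.4786 + 0.75·0.5214) ≈ 0.4431
After 'steady': P(storm) = 0.65·0.4431 / (0.65·0.4431 + 0.75·0.5569) ≈ 0.4081
After 'steady': P(storm) = 0.65·0.4081 / (0.65·0.4081 + 0.75·0.5919) ≈ 0.3741

0.3741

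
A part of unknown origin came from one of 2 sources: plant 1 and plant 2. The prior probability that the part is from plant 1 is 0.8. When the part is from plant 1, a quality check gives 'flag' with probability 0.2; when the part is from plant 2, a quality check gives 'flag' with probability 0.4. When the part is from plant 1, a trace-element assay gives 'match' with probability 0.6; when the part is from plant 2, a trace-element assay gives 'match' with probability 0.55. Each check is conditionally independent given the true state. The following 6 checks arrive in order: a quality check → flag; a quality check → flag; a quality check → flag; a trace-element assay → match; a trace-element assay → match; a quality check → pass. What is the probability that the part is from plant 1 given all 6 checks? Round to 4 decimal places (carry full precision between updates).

After a quality check='flag': P(plant 1) = 0.2·0.8000 / (0.2·0.8000 + 0.4·0.2000) ≈ 0.6667
After a quality check='flag': P(plant 1) = 0.2·0.6667 / (0.2·0.6667 + 0.4·0.3333) ≈ 0.5000
After a quality check='flag': P(plant 1) = 0.2·0.5000 / (0.2·0.5000 + 0.4·0.5000) ≈ 0.3333
After a trace-element assay='match': P(plant 1) = 0.6·0.3333 / (0.6·0.3333 + 0.55·0.6667) ≈ 0.3529
After a trace-element assay='match': P(plant 1) = 0.6·0.3529 / (0.6·0.3529 + 0.55·0.6471) ≈ 0.3731
After a quality check='pass': P(plant 1) = 0.8·0.3731 / (0.8·0.3731 + 0.6·0.6269) ≈ 0.4424

0.4424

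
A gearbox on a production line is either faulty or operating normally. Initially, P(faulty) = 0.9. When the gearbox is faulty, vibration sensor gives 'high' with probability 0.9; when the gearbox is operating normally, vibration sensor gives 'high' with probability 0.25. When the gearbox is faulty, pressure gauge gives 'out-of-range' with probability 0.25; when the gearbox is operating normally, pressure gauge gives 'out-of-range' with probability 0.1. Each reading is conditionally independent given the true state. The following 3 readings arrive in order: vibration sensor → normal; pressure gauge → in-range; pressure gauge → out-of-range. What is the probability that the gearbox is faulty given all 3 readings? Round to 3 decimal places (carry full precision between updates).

Apply Bayes' rule sequentially, carrying P(faulty) forward.
After vibration sensor='normal': P(faulty) = 0.1·0.9000 / (0.1·0.9000 + 0.75·0.1000) ≈ 0.5455
After pressure gauge='in-range': P(faulty) = 0.75·0.5455 / (0.75·0.5455 + 0.9·0.4545) ≈ 0.5000
After pressure gauge='out-of-range': P(faulty) = 0.25·0.5000 / (0.25·0.5000 + 0.1·0.5000) ≈ 0.7143

0.714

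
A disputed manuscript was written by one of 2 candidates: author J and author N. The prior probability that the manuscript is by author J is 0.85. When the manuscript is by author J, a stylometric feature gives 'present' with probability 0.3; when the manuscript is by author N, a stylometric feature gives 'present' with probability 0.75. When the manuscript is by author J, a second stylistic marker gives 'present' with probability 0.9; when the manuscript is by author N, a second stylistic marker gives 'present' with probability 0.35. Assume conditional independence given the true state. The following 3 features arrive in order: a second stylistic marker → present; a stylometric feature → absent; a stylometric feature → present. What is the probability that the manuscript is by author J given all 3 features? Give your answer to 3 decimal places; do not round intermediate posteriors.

0.942

Each posterior becomes the prior for the next update.
After a second stylistic marker='present': P(author J) = 0.9·0.8500 / (0.9·0.8500 + 0.35·0.1500) ≈ 0.9358
After a stylometric feature='absent': P(author J) = 0.7·0.9358 / (0.7·0.9358 + 0.25·0.0642) ≈ 0.9761
After a stylometric feature='present': P(author J) = 0.3·0.9761 / (0.3·0.9761 + 0.75·0.0239) ≈ 0.9423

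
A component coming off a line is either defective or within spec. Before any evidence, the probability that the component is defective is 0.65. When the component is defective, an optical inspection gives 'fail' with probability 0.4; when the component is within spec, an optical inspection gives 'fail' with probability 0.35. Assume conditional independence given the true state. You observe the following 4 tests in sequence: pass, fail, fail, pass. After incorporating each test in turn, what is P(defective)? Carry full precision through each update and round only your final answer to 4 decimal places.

0.6739

After 'pass': P(defective) = 0.6·0.6500 / (0.6·0.6500 + 0.65·0.3500) ≈ 0.6316
After 'fail': P(defective) = 0.4·0.6316 / (0.4·0.6316 + 0.35·0.3684) ≈ 0.6621
After 'fail': P(defective) = 0.4·0.6621 / (0.4·0.6621 + 0.35·0.3379) ≈ 0.6913
After 'pass': P(defective) = 0.6·0.6913 / (0.6·0.6913 + 0.65·0.3087) ≈ 0.6739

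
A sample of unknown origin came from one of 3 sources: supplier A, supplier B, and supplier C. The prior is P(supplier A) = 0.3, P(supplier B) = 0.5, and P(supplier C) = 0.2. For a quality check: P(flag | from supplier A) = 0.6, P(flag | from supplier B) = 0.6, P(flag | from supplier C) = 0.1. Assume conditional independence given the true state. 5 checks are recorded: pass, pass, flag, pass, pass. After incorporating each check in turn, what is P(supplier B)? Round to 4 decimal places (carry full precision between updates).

Each posterior becomes the prior for the next update.
After 'pass': normaliser = 0.4·0.3000 + 0.4·0.5000 + 0.9·0.2000; P(supplier A) ≈ 0.2400, P(supplier B) ≈ 0.4000, P(supplier C) ≈ 0.3600
After 'pass': normaliser = 0.4·0.2400 + 0.4·0.4000 + 0.9·0.3600; P(supplier A) ≈ 0.1655, P(supplier B) ≈ 0.2759, P(supplier C) ≈ 0.5586
After 'flag': normaliser = 0.6·0.1655 + 0.6·0.2759 + 0.1·0.5586; P(supplier A) ≈ 0.3097, P(supplier B) ≈ 0.5161, P(supplier C) ≈ 0.1742
After 'pass': normaliser = 0.4·0.3097 + 0.4·0.5161 + 0.9·0.1742; P(supplier A) ≈ 0.2543, P(supplier B) ≈ 0.4238, P(supplier C) ≈ 0.3219
After 'pass': normaliser = 0.4·0.2543 + 0.4·0.4238 + 0.9·0.3219; P(supplier A) ≈ 0.1813, P(supplier B) ≈ 0.3022, P(supplier C) ≈ 0.5164

0.3022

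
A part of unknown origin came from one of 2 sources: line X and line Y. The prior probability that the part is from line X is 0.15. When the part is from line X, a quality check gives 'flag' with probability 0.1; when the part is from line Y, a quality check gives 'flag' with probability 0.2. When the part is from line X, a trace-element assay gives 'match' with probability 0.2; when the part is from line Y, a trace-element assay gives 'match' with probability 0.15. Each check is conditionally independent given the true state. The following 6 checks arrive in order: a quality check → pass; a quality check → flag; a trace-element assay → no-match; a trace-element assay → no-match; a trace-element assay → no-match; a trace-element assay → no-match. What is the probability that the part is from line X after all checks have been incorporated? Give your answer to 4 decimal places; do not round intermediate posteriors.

0.0723

After a quality check='pass': P(line X) = 0.9·0.1500 / (0.9·0.1500 + 0.8·0.8500) ≈ 0.1656
After a quality check='flag': P(line X) = 0.1·0.1656 / (0.1·0.1656 + 0.2·0.8344) ≈ 0.0903
After a trace-element assay='no-match': P(line X) = 0.8·0.0903 / (0.8·0.0903 + 0.85·0.9097) ≈ 0.0854
After a trace-element assay='no-match': P(line X) = 0.8·0.0854 / (0.8·0.0854 + 0.85·0.9146) ≈ 0.0808
After a trace-element assay='no-match': P(line X) = 0.8·0.0808 / (0.8·0.0808 + 0.85·0.9192) ≈ 0.0764
After a trace-element assay='no-match': P(line X) = 0.8·0.0764 / (0.8·0.0764 + 0.85·0.9236) ≈ 0.0723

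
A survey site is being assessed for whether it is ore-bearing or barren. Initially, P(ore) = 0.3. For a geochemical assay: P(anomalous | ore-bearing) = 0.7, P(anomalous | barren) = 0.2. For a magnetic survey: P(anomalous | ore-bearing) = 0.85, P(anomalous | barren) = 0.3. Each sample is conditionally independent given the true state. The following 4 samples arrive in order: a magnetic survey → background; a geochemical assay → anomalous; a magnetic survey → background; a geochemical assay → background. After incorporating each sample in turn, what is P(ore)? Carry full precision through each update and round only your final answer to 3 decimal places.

0.025

Each posterior becomes the prior for the next update.
After a magnetic survey='background': P(ore) = 0.15·0.3000 / (0.15·0.3000 + 0.7·0.7000) ≈ 0.0841
After a geochemical assay='anomalous': P(ore) = 0.7·0.0841 / (0.7·0.0841 + 0.2·0.9159) ≈ 0.2432
After a magnetic survey='background': P(ore) = 0.15·0.2432 / (0.15·0.2432 + 0.7·0.7568) ≈ 0.0644
After a geochemical assay='background': P(ore) = 0.3·0.0644 / (0.3·0.0644 + 0.8·0.9356) ≈ 0.0252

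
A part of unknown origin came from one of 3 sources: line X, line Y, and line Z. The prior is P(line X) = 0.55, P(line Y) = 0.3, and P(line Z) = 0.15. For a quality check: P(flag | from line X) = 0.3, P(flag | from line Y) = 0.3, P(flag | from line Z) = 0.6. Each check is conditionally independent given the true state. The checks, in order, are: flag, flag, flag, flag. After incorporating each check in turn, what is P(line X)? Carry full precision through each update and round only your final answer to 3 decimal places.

After 'flag': normaliser = 0.3·0.5500 + 0.3·0.3000 + 0.6·0.1500; P(line X) ≈ 0.4783, P(line Y) ≈ 0.2609, P(line Z) ≈ 0.2609
After 'flag': normaliser = 0.3·0.4783 + 0.3·0.2609 + 0.6·0.2609; P(line X) ≈ 0.3793, P(line Y) ≈ 0.2069, P(line Z) ≈ 0.4138
After 'flag': normaliser = 0.3·0.3793 + 0.3·0.2069 + 0.6·0.4138; P(line X) ≈ 0.2683, P(line Y) ≈ 0.1463, P(line Z) ≈ 0.5854
After 'flag': normaliser = 0.3·0.2683 + 0.3·0.1463 + 0.6·0.5854; P(line X) ≈ 0.1692, P(line Y) ≈ 0.0923, P(line Z) ≈ 0.7385

0.169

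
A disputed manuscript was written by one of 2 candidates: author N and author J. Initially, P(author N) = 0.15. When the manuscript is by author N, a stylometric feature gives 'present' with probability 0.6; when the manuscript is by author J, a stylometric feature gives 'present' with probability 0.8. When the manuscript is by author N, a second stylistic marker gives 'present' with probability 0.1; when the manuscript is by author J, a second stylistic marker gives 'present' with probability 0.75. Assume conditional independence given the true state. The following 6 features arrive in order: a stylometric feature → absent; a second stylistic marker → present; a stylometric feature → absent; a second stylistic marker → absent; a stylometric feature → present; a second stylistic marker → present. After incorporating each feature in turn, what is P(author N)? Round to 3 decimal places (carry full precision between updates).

0.033

After a stylometric feature='absent': P(author N) = 0.4·0.1500 / (0.4·0.1500 + 0.2·0.8500) ≈ 0.2609
After a second stylistic marker='present': P(author N) = 0.1·0.2609 / (0.1·0.2609 + 0.75·0.7391) ≈ 0.0449
After a stylometric feature='absent': P(author N) = 0.4·0.0449 / (0.4·0.0449 + 0.2·0.9551) ≈ 0.0860
After a second stylistic marker='absent': P(author N) = 0.9·0.0860 / (0.9·0.0860 + 0.25·0.9140) ≈ 0.2531
After a stylometric feature='present': P(author N) = 0.6·0.2531 / (0.6·0.2531 + 0.8·0.7469) ≈ 0.2026
After a second stylistic marker='present': P(author N) = 0.1·0.2026 / (0.1·0.2026 + 0.75·0.7974) ≈ 0.0328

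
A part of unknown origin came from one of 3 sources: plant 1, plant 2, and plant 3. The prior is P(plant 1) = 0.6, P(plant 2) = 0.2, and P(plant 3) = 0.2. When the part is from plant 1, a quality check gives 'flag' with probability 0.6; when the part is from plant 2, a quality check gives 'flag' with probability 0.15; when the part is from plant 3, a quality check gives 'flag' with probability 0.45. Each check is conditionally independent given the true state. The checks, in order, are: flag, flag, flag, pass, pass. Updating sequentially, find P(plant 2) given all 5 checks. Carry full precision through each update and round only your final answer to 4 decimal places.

0.0182

Apply Bayes' rule sequentially, carrying P(plant 2) forward.
After 'flag': normaliser = 0.6·0.6000 + 0.15·0.2000 + 0.45·0.2000; P(plant 1) ≈ 0.7500, P(plant 2) ≈ 0.0625, P(plant 3) ≈ 0.1875
After 'flag': normaliser = 0.6·0.7500 + 0.15·0.0625 + 0.45·0.1875; P(plant 1) ≈ 0.8276, P(plant 2) ≈ 0.0172, P(plant 3) ≈ 0.1552
After 'flag': normaliser = 0.6·0.8276 + 0.15·0.0172 + 0.45·0.1552; P(plant 1) ≈ 0.8727, P(plant 2) ≈ 0.0045, P(plant 3) ≈ 0.1227
After 'pass': normaliser = 0.4·0.8727 + 0.85·0.0045 + 0.55·0.1227; P(plant 1) ≈ 0.8303, P(plant 2) ≈ 0.0092, P(plant 3) ≈ 0.1605
After 'pass': normaliser = 0.4·0.8303 + 0.85·0.0092 + 0.55·0.1605; P(plant 1) ≈ 0.7756, P(plant 2) ≈ 0.0182, P(plant 3) ≈ 0.2062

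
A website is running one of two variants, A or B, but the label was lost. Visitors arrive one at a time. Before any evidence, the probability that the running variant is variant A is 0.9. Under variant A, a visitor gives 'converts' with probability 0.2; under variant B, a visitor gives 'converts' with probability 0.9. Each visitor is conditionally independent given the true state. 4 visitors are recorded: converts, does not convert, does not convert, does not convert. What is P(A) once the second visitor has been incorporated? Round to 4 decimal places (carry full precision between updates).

After 'converts': P(A) = 0.2·0.9000 / (0.2·0.9000 + 0.9·0.1000) ≈ 0.6667
After 'does not convert': P(A) = 0.8·0.6667 / (0.8·0.6667 + 0.1·0.3333) ≈ 0.9412

0.9412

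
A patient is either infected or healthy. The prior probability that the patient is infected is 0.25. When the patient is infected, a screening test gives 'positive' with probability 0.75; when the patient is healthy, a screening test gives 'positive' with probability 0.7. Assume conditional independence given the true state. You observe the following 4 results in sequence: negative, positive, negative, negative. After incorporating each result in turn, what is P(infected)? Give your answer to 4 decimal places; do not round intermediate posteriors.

After 'negative': P(infected) = 0.25·0.2500 / (0.25·0.2500 + 0.3·0.7500) ≈ 0.2174
After 'positive': P(infected) = 0.75·0.2174 / (0.75·0.2174 + 0.7·0.7826) ≈ 0.2294
After 'negative': P(infected) = 0.25·0.2294 / (0.25·0.2294 + 0.3·0.7706) ≈ 0.1987
After 'negative': P(infected) = 0.25·0.1987 / (0.25·0.1987 + 0.3·0.8013) ≈ 0.1713

0.1713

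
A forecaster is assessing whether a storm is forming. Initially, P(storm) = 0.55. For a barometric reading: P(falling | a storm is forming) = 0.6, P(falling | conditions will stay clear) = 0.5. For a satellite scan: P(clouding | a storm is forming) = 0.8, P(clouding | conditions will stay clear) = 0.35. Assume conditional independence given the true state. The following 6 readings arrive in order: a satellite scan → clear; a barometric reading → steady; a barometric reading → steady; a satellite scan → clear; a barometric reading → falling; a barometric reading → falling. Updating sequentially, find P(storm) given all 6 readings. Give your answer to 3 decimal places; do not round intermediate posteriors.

0.096

Apply Bayes' rule sequentially, carrying P(storm) forward.
After a satellite scan='clear': P(storm) = 0.2·0.5500 / (0.2·0.5500 + 0.65·0.4500) ≈ 0.2733
After a barometric reading='steady': P(storm) = 0.4·0.2733 / (0.4·0.2733 + 0.5·0.7267) ≈ 0.2313
After a barometric reading='steady': P(storm) = 0.4·0.2313 / (0.4·0.2313 + 0.5·0.7687) ≈ 0.1940
After a satellite scan='clear': P(storm) = 0.2·0.1940 / (0.2·0.1940 + 0.65·0.8060) ≈ 0.0690
After a barometric reading='falling': P(storm) = 0.6·0.0690 / (0.6·0.0690 + 0.5·0.9310) ≈ 0.0816
After a barometric reading='falling': P(storm) = 0.6·0.0816 / (0.6·0.0816 + 0.5·0.9184) ≈ 0.0964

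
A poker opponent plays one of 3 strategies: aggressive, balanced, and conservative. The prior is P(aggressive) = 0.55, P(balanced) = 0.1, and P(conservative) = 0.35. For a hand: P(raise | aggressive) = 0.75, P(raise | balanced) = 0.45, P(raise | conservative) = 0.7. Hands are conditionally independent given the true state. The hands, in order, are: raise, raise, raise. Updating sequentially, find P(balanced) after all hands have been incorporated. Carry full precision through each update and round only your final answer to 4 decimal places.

0.0252

After 'raise': normaliser = 0.75·0.5500 + 0.45·0.1000 + 0.7·0.3500; P(aggressive) ≈ 0.5872, P(balanced) ≈ 0.0641, P(conservative) ≈ 0.3488
After 'raise': normaliser = 0.75·0.5872 + 0.45·0.0641 + 0.7·0.3488; P(aggressive) ≈ 0.6174, P(balanced) ≈ 0.0404, P(conservative) ≈ 0.3422
After 'raise': normaliser = 0.75·0.6174 + 0.45·0.0404 + 0.7·0.3422; P(aggressive) ≈ 0.6424, P(balanced) ≈ 0.0252, P(conservative) ≈ 0.3324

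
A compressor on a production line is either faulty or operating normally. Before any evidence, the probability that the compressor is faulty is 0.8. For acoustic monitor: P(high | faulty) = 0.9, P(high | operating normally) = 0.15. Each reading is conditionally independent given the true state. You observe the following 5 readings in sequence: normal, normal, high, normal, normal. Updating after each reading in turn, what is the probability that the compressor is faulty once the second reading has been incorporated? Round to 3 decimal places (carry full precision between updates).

0.052

After 'normal': P(faulty) = 0.1·0.8000 / (0.1·0.8000 + 0.85·0.2000) ≈ 0.3200
After 'normal': P(faulty) = 0.1·0.3200 / (0.1·0.3200 + 0.85·0.6800) ≈ 0.0525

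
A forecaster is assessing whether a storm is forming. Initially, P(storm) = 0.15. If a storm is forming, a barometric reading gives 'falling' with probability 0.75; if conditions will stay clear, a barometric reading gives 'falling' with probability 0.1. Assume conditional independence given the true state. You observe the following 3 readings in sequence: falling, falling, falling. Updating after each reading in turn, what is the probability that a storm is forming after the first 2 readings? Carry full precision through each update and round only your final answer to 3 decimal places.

0.908

After 'falling': P(storm) = 0.75·0.1500 / (0.75·0.1500 + 0.1·0.8500) ≈ 0.5696
After 'falling': P(storm) = 0.75·0.5696 / (0.75·0.5696 + 0.1·0.4304) ≈ 0.9085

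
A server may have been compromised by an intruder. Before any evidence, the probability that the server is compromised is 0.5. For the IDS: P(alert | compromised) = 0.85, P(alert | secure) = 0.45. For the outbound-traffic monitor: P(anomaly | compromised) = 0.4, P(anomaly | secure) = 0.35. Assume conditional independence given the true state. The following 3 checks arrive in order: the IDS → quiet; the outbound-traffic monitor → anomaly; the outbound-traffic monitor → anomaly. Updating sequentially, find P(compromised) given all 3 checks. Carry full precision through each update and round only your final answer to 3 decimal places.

Each posterior becomes the prior for the next update.
After the IDS='quiet': P(compromised) = 0.15·0.5000 / (0.15·0.5000 + 0.55·0.5000) ≈ 0.2143
After the outbound-traffic monitor='anomaly': P(compromised) = 0.4·0.2143 / (0.4·0.2143 + 0.35·0.7857) ≈ 0.2376
After the outbound-traffic monitor='anomaly': P(compromised) = 0.4·0.2376 / (0.4·0.2376 + 0.35·0.7624) ≈ 0.2627

0.263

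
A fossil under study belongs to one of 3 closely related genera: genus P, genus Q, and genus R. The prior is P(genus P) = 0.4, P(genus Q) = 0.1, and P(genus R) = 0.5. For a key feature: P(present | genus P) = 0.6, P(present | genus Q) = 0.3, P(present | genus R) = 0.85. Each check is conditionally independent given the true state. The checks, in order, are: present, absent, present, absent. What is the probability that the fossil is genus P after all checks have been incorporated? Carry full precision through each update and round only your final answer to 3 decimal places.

After 'present': normaliser = 0.6·0.4000 + 0.3·0.1000 + 0.85·0.5000; P(genus P) ≈ 0.3453, P(genus Q) ≈ 0.0432, P(genus R) ≈ 0.6115
After 'absent': normaliser = 0.4·0.3453 + 0.7·0.0432 + 0.15·0.6115; P(genus P) ≈ 0.5311, P(genus Q) ≈ 0.1162, P(genus R) ≈ 0.3527
After 'present': normaliser = 0.6·0.5311 + 0.3·0.1162 + 0.85·0.3527; P(genus P) ≈ 0.4878, P(genus Q) ≈ 0.0534, P(genus R) ≈ 0.4589
After 'absent': normaliser = 0.4·0.4878 + 0.7·0.0534 + 0.15·0.4589; P(genus P) ≈ 0.6476, P(genus Q) ≈ 0.1240, P(genus R) ≈ 0.2285

0.648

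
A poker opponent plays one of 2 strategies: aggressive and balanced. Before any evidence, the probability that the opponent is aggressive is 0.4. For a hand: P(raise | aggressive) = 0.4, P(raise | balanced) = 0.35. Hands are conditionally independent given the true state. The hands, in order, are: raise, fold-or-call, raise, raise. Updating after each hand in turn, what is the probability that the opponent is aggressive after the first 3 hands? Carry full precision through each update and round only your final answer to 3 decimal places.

0.446

After 'raise': P(aggressive) = 0.4·0.4000 / (0.4·0.4000 + 0.35·0.6000) ≈ 0.4324
After 'fold-or-call': P(aggressive) = 0.6·0.4324 / (0.6·0.4324 + 0.65·0.5676) ≈ 0.4129
After 'raise': P(aggressive) = 0.4·0.4129 / (0.4·0.4129 + 0.35·0.5871) ≈ 0.4456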